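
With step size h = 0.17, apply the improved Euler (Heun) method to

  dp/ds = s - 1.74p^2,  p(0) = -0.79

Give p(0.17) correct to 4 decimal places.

-1.0083

Heun: k1 = f(s_n, p_n); k2 = f(s_n + h, p_n + h·k1); p_{n+1} = p_n + (h/2)·(k1 + k2).
s=0.000000, p=-0.790000:
  k1 = f(0.000000, -0.790000) = -1.085934
  k2 = f(0.170000, -0.974609) = -1.482760
  p ← -0.790000 + (0.17/2)·(-1.085934 + (-1.482760)) = -1.008339
p(0.17) ≈ -1.0083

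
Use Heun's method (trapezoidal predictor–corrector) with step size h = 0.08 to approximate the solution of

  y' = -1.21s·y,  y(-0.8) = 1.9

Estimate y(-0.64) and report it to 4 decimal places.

Heun: k1 = f(s_n, y_n); k2 = f(s_n + h, y_n + h·k1); y_{n+1} = y_n + (h/2)·(k1 + k2).
s=-0.800000, y=1.900000:
  k1 = f(-0.800000, 1.900000) = 1.839200
  k2 = f(-0.720000, 2.047136) = 1.783465
  y ← 1.900000 + (0.08/2)·(1.839200 + 1.783465) = 2.044907
s=-0.720000, y=2.044907:
  k1 = f(-0.720000, 2.044907) = 1.781523
  k2 = f(-0.640000, 2.187428) = 1.693945
  y ← 2.044907 + (0.08/2)·(1.781523 + 1.693945) = 2.183925
y(-0.64) ≈ 2.1839

2.1839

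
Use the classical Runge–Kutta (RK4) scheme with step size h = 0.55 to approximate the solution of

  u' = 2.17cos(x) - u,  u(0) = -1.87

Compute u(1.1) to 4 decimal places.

RK4: k1 = f(x_n, u_n); k2 = f(x_n + h/2, u_n + (h/2)·k1); k3 = f(x_n + h/2, u_n + (h/2)·k2); k4 = f(x_n + h, u_n + h·k3); u_{n+1} = u_n + (h/6)·(k1 + 2k2 + 2k3 + k4).
x=0.000000, u=-1.870000:
  k1 = f(0.000000, -1.870000) = 4.040000
  k2 = f(0.275000, -0.759000) = 2.847463
  k3 = f(0.275000, -1.086948) = 3.175410
  k4 = f(0.550000, -0.123524) = 1.973502
  u ← -1.870000 + (0.55/6)·(k1 + 2k2 + 2k3 + k4) = -0.214569
x=0.550000, u=-0.214569:
  k1 = f(0.550000, -0.214569) = 2.064547
  k2 = f(0.825000, 0.353182) = 1.119287
  k3 = f(0.825000, 0.093235) = 1.379234
  k4 = f(1.100000, 0.544010) = 0.440294
  u ← -0.214569 + (0.55/6)·(k1 + 2k2 + 2k3 + k4) = 0.473104
u(1.1) ≈ 0.4731

0.4731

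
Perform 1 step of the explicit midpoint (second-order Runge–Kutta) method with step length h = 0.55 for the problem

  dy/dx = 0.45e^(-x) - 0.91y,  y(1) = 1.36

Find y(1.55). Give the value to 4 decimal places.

0.8960

Midpoint: k1 = f(x_n, y_n); k2 = f(x_n + h/2, y_n + (h/2)·k1); y_{n+1} = y_n + h·k2.
x=1.000000, y=1.360000:
  k1 = f(1.000000, 1.360000) = -1.072054
  k2 = f(1.275000, 1.065185) = -0.843574
  y ← 1.360000 + 0.55·(-0.843574) = 0.896034
y(1.55) ≈ 0.8960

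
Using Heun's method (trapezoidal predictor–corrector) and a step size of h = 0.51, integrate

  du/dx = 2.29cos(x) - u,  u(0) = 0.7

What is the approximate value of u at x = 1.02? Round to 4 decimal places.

1.3179

Heun: k1 = f(x_n, u_n); k2 = f(x_n + h, u_n + h·k1); u_{n+1} = u_n + (h/2)·(k1 + k2).
x=0.000000, u=0.700000:
  k1 = f(0.000000, 0.700000) = 1.590000
  k2 = f(0.510000, 1.510900) = 0.487685
  u ← 0.700000 + (0.51/2)·(1.590000 + 0.487685) = 1.229810
x=0.510000, u=1.229810:
  k1 = f(0.510000, 1.229810) = 0.768775
  k2 = f(1.020000, 1.621885) = -0.423377
  u ← 1.229810 + (0.51/2)·(0.768775 + (-0.423377)) = 1.317886
u(1.02) ≈ 1.3179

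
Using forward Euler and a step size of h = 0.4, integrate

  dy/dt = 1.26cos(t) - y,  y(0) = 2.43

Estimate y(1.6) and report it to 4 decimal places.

Euler: y_{n+1} = y_n + h·f(t_n, y_n).
t=0.000000, y=2.430000: f=-1.170000 → y ← 2.430000 + 0.4·(-1.170000) = 1.962000
t=0.400000, y=1.962000: f=-0.801463 → y ← 1.962000 + 0.4·(-0.801463) = 1.641415
t=0.800000, y=1.641415: f=-0.763564 → y ← 1.641415 + 0.4·(-0.763564) = 1.335989
t=1.200000, y=1.335989: f=-0.879418 → y ← 1.335989 + 0.4·(-0.879418) = 0.984222
y(1.6) ≈ 0.9842

0.9842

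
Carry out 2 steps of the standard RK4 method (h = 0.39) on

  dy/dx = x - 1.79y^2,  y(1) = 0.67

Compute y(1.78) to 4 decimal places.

RK4: k1 = f(x_n, y_n); k2 = f(x_n + h/2, y_n + (h/2)·k1); k3 = f(x_n + h/2, y_n + (h/2)·k2); k4 = f(x_n + h, y_n + h·k3); y_{n+1} = y_n + (h/6)·(k1 + 2k2 + 2k3 + k4).
x=1.000000, y=0.670000:
  k1 = f(1.000000, 0.670000) = 0.196469
  k2 = f(1.195000, 0.708311) = 0.296948
  k3 = f(1.195000, 0.727905) = 0.246577
  k4 = f(1.390000, 0.766165) = 0.339255
  y ← 0.670000 + (0.39/6)·(k1 + 2k2 + 2k3 + k4) = 0.775480
x=1.390000, y=0.775480:
  k1 = f(1.390000, 0.775480) = 0.313548
  k2 = f(1.585000, 0.836622) = 0.332113
  k3 = f(1.585000, 0.840242) = 0.321247
  k4 = f(1.780000, 0.900767) = 0.327629
  y ← 0.775480 + (0.39/6)·(k1 + 2k2 + 2k3 + k4) = 0.902094
y(1.78) ≈ 0.9021

0.9021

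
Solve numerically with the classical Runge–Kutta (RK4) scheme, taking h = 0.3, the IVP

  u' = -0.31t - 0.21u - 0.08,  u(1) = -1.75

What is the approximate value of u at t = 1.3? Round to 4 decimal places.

-1.7702

RK4: k1 = f(t_n, u_n); k2 = f(t_n + h/2, u_n + (h/2)·k1); k3 = f(t_n + h/2, u_n + (h/2)·k2); k4 = f(t_n + h, u_n + h·k3); u_{n+1} = u_n + (h/6)·(k1 + 2k2 + 2k3 + k4).
t=1.000000, u=-1.750000:
  k1 = f(1.000000, -1.750000) = -0.022500
  k2 = f(1.150000, -1.753375) = -0.068291
  k3 = f(1.150000, -1.760244) = -0.066849
  k4 = f(1.300000, -1.770055) = -0.111289
  u ← -1.750000 + (0.3/6)·(k1 + 2k2 + 2k3 + k4) = -1.770203
u(1.3) ≈ -1.7702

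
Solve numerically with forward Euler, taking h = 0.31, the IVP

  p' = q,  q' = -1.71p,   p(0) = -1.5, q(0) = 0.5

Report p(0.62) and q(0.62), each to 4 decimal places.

Euler on (p,q): p_{n+1} = p_n + h·p', q_{n+1} = q_n + h·q'.
0.000000: (-1.500000, 0.500000); f=(0.500000, 2.565000) → (-1.345000, 1.295150)
0.310000: (-1.345000, 1.295150); f=(1.295150, 2.299950) → (-0.943504, 2.008135)
(p(0.62), q(0.62)) ≈ (-0.9435, 2.0081)

-0.9435, 2.0081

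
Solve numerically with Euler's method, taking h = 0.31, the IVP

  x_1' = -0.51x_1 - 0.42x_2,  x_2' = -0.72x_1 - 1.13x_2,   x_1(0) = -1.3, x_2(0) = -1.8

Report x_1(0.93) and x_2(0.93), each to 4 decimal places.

-0.4639, -0.1104

Euler on (x_1,x_2): x_1_{n+1} = x_1_n + h·x_1', x_2_{n+1} = x_2_n + h·x_2'.
0.000000: (-1.300000, -1.800000); f=(1.419000, 2.970000) → (-0.860110, -0.879300)
0.310000: (-0.860110, -0.879300); f=(0.807962, 1.612888) → (-0.609642, -0.379305)
0.620000: (-0.609642, -0.379305); f=(0.470225, 0.867556) → (-0.463872, -0.110362)
(x_1(0.93), x_2(0.93)) ≈ (-0.4639, -0.1104)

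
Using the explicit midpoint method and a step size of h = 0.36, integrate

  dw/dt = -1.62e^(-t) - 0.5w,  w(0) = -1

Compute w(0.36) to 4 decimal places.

Midpoint: k1 = f(t_n, w_n); k2 = f(t_n + h/2, w_n + (h/2)·k1); w_{n+1} = w_n + h·k2.
t=0.000000, w=-1.000000:
  k1 = f(0.000000, -1.000000) = -1.120000
  k2 = f(0.180000, -1.201600) = -0.752338
  w ← -1.000000 + 0.36·(-0.752338) = -1.270842
w(0.36) ≈ -1.2708

-1.2708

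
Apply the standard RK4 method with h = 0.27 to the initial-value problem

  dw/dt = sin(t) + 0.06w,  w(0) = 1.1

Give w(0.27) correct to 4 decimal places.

RK4: k1 = f(t_n, w_n); k2 = f(t_n + h/2, w_n + (h/2)·k1); k3 = f(t_n + h/2, w_n + (h/2)·k2); k4 = f(t_n + h, w_n + h·k3); w_{n+1} = w_n + (h/6)·(k1 + 2k2 + 2k3 + k4).
t=0.000000, w=1.100000:
  k1 = f(0.000000, 1.100000) = 0.066000
  k2 = f(0.135000, 1.108910) = 0.201125
  k3 = f(0.135000, 1.127152) = 0.202219
  k4 = f(0.270000, 1.154599) = 0.336007
  w ← 1.100000 + (0.27/6)·(k1 + 2k2 + 2k3 + k4) = 1.154391
w(0.27) ≈ 1.1544

1.1544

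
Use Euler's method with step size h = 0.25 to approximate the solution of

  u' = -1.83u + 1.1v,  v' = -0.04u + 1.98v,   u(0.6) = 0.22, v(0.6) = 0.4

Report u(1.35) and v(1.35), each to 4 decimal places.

0.4007, 1.3253

Euler on (u,v): u_{n+1} = u_n + h·u', v_{n+1} = v_n + h·v'.
0.600000: (0.220000, 0.400000); f=(0.037400, 0.783200) → (0.229350, 0.595800)
0.850000: (0.229350, 0.595800); f=(0.235670, 1.170510) → (0.288267, 0.888427)
1.100000: (0.288267, 0.888427); f=(0.449741, 1.747556) → (0.400703, 1.325316)
(u(1.35), v(1.35)) ≈ (0.4007, 1.3253)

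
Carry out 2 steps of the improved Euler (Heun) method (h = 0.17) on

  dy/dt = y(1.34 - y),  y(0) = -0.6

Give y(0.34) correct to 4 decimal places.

-1.2462

Heun: k1 = f(t_n, y_n); k2 = f(t_n + h, y_n + h·k1); y_{n+1} = y_n + (h/2)·(k1 + k2).
t=0.000000, y=-0.600000:
  k1 = f(0.000000, -0.600000) = -1.164000
  k2 = f(0.170000, -0.797880) = -1.705772
  y ← -0.600000 + (0.17/2)·(-1.164000 + (-1.705772)) = -0.843931
t=0.170000, y=-0.843931:
  k1 = f(0.170000, -0.843931) = -1.843086
  k2 = f(0.340000, -1.157255) = -2.889962
  y ← -0.843931 + (0.17/2)·(-1.843086 + (-2.889962)) = -1.246240
y(0.34) ≈ -1.2462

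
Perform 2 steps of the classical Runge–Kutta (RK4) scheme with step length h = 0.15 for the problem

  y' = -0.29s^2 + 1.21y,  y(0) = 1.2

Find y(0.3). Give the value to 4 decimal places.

1.7223

RK4: k1 = f(s_n, y_n); k2 = f(s_n + h/2, y_n + (h/2)·k1); k3 = f(s_n + h/2, y_n + (h/2)·k2); k4 = f(s_n + h, y_n + h·k3); y_{n+1} = y_n + (h/6)·(k1 + 2k2 + 2k3 + k4).
s=0.000000, y=1.200000:
  k1 = f(0.000000, 1.200000) = 1.452000
  k2 = f(0.075000, 1.308900) = 1.582138
  k3 = f(0.075000, 1.318660) = 1.593948
  k4 = f(0.150000, 1.439092) = 1.734777
  y ← 1.200000 + (0.15/6)·(k1 + 2k2 + 2k3 + k4) = 1.438474
s=0.150000, y=1.438474:
  k1 = f(0.150000, 1.438474) = 1.734028
  k2 = f(0.225000, 1.568526) = 1.883235
  k3 = f(0.225000, 1.579716) = 1.896775
  k4 = f(0.300000, 1.722990) = 2.058718
  y ← 1.438474 + (0.15/6)·(k1 + 2k2 + 2k3 + k4) = 1.722293
y(0.3) ≈ 1.7223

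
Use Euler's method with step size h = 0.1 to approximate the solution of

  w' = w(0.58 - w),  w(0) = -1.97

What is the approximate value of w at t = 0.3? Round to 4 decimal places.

Euler: w_{n+1} = w_n + h·f(t_n, w_n).
t=0.000000, w=-1.970000: f=-5.023500 → w ← -1.970000 + 0.1·(-5.023500) = -2.472350
t=0.100000, w=-2.472350: f=-7.546478 → w ← -2.472350 + 0.1·(-7.546478) = -3.226998
t=0.200000, w=-3.226998: f=-12.285173 → w ← -3.226998 + 0.1·(-12.285173) = -4.455515
w(0.3) ≈ -4.4555

-4.4555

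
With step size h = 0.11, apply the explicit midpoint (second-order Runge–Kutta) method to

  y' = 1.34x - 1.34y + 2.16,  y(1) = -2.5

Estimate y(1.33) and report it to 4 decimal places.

-0.6148

Midpoint: k1 = f(x_n, y_n); k2 = f(x_n + h/2, y_n + (h/2)·k1); y_{n+1} = y_n + h·k2.
x=1.000000, y=-2.500000:
  k1 = f(1.000000, -2.500000) = 6.850000
  k2 = f(1.055000, -2.123250) = 6.418855
  y ← -2.500000 + 0.11·6.418855 = -1.793926
x=1.110000, y=-1.793926:
  k1 = f(1.110000, -1.793926) = 6.051261
  k2 = f(1.165000, -1.461107) = 5.678983
  y ← -1.793926 + 0.11·5.678983 = -1.169238
x=1.220000, y=-1.169238:
  k1 = f(1.220000, -1.169238) = 5.361579
  k2 = f(1.275000, -0.874351) = 5.040130
  y ← -1.169238 + 0.11·5.040130 = -0.614823
y(1.33) ≈ -0.6148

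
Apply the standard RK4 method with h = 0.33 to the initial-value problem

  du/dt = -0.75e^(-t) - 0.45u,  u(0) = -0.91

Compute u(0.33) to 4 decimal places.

-0.9795

RK4: k1 = f(t_n, u_n); k2 = f(t_n + h/2, u_n + (h/2)·k1); k3 = f(t_n + h/2, u_n + (h/2)·k2); k4 = f(t_n + h, u_n + h·k3); u_{n+1} = u_n + (h/6)·(k1 + 2k2 + 2k3 + k4).
t=0.000000, u=-0.910000:
  k1 = f(0.000000, -0.910000) = -0.340500
  k2 = f(0.165000, -0.966183) = -0.201138
  k3 = f(0.165000, -0.943188) = -0.211486
  k4 = f(0.330000, -0.979790) = -0.098287
  u ← -0.910000 + (0.33/6)·(k1 + 2k2 + 2k3 + k4) = -0.979522
u(0.33) ≈ -0.9795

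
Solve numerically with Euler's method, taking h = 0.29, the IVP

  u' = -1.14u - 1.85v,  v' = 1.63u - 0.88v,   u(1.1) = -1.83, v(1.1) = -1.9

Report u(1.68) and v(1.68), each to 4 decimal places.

Euler on (u,v): u_{n+1} = u_n + h·u', v_{n+1} = v_n + h·v'.
1.100000: (-1.830000, -1.900000); f=(5.601200, -1.310900) → (-0.205652, -2.280161)
1.390000: (-0.205652, -2.280161); f=(4.452741, 1.671329) → (1.085643, -1.795476)
(u(1.68), v(1.68)) ≈ (1.0856, -1.7955)

1.0856, -1.7955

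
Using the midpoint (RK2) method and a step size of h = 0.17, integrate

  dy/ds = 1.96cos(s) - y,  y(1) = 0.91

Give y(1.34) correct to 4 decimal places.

0.8598

Midpoint: k1 = f(s_n, y_n); k2 = f(s_n + h/2, y_n + (h/2)·k1); y_{n+1} = y_n + h·k2.
s=1.000000, y=0.910000:
  k1 = f(1.000000, 0.910000) = 0.148993
  k2 = f(1.085000, 0.922664) = -0.007515
  y ← 0.910000 + 0.17·(-0.007515) = 0.908722
s=1.170000, y=0.908722:
  k1 = f(1.170000, 0.908722) = -0.144025
  k2 = f(1.255000, 0.896480) = -0.287756
  y ← 0.908722 + 0.17·(-0.287756) = 0.859804
y(1.34) ≈ 0.8598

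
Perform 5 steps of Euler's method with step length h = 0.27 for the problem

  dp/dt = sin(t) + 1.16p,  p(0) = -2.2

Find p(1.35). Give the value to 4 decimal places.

-7.6942

Euler: p_{n+1} = p_n + h·f(t_n, p_n).
t=0.000000, p=-2.200000: f=-2.552000 → p ← -2.200000 + 0.27·(-2.552000) = -2.889040
t=0.270000, p=-2.889040: f=-3.084555 → p ← -2.889040 + 0.27·(-3.084555) = -3.721870
t=0.540000, p=-3.721870: f=-3.803233 → p ← -3.721870 + 0.27·(-3.803233) = -4.748743
t=0.810000, p=-4.748743: f=-4.784254 → p ← -4.748743 + 0.27·(-4.784254) = -6.040491
t=1.080000, p=-6.040491: f=-6.125012 → p ← -6.040491 + 0.27·(-6.125012) = -7.694245
p(1.35) ≈ -7.6942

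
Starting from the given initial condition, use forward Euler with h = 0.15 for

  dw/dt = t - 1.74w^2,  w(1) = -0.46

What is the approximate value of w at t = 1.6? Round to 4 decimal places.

0.1709

Euler: w_{n+1} = w_n + h·f(t_n, w_n).
t=1.000000, w=-0.460000: f=0.631816 → w ← -0.460000 + 0.15·0.631816 = -0.365228
t=1.150000, w=-0.365228: f=0.917899 → w ← -0.365228 + 0.15·0.917899 = -0.227543
t=1.300000, w=-0.227543: f=1.209910 → w ← -0.227543 + 0.15·1.209910 = -0.046056
t=1.450000, w=-0.046056: f=1.446309 → w ← -0.046056 + 0.15·1.446309 = 0.170890
w(1.6) ≈ 0.1709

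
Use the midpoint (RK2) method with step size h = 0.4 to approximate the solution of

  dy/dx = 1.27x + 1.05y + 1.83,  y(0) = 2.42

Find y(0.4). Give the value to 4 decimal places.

4.6372

Midpoint: k1 = f(x_n, y_n); k2 = f(x_n + h/2, y_n + (h/2)·k1); y_{n+1} = y_n + h·k2.
x=0.000000, y=2.420000:
  k1 = f(0.000000, 2.420000) = 4.371000
  k2 = f(0.200000, 3.294200) = 5.542910
  y ← 2.420000 + 0.4·5.542910 = 4.637164
y(0.4) ≈ 4.6372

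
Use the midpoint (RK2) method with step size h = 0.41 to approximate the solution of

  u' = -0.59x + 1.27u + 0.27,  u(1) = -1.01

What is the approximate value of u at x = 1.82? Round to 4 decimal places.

Midpoint: k1 = f(x_n, u_n); k2 = f(x_n + h/2, u_n + (h/2)·k1); u_{n+1} = u_n + h·k2.
x=1.000000, u=-1.010000:
  k1 = f(1.000000, -1.010000) = -1.602700
  k2 = f(1.205000, -1.338553) = -2.140913
  u ← -1.010000 + 0.41·(-2.140913) = -1.887774
x=1.410000, u=-1.887774:
  k1 = f(1.410000, -1.887774) = -2.959373
  k2 = f(1.615000, -2.494446) = -3.850796
  u ← -1.887774 + 0.41·(-3.850796) = -3.466601
u(1.82) ≈ -3.4666

-3.4666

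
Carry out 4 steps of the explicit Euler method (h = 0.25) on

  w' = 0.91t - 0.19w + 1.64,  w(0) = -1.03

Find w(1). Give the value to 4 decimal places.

Euler: w_{n+1} = w_n + h·f(t_n, w_n).
t=0.000000, w=-1.030000: f=1.835700 → w ← -1.030000 + 0.25·1.835700 = -0.571075
t=0.250000, w=-0.571075: f=1.976004 → w ← -0.571075 + 0.25·1.976004 = -0.077074
t=0.500000, w=-0.077074: f=2.109644 → w ← -0.077074 + 0.25·2.109644 = 0.450337
t=0.750000, w=0.450337: f=2.236936 → w ← 0.450337 + 0.25·2.236936 = 1.009571
w(1) ≈ 1.0096

1.0096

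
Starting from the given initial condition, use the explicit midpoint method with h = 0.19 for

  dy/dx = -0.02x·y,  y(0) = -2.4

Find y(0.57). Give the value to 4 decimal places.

-2.3922

Midpoint: k1 = f(x_n, y_n); k2 = f(x_n + h/2, y_n + (h/2)·k1); y_{n+1} = y_n + h·k2.
x=0.000000, y=-2.400000:
  k1 = f(0.000000, -2.400000) = 0.000000
  k2 = f(0.095000, -2.400000) = 0.004560
  y ← -2.400000 + 0.19·0.004560 = -2.399134
x=0.190000, y=-2.399134:
  k1 = f(0.190000, -2.399134) = 0.009117
  k2 = f(0.285000, -2.398268) = 0.013670
  y ← -2.399134 + 0.19·0.013670 = -2.396536
x=0.380000, y=-2.396536:
  k1 = f(0.380000, -2.396536) = 0.018214
  k2 = f(0.475000, -2.394806) = 0.022751
  y ← -2.396536 + 0.19·0.022751 = -2.392214
y(0.57) ≈ -2.3922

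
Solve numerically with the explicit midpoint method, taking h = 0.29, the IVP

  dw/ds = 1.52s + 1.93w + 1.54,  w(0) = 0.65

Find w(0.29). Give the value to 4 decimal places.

1.7511

Midpoint: k1 = f(s_n, w_n); k2 = f(s_n + h/2, w_n + (h/2)·k1); w_{n+1} = w_n + h·k2.
s=0.000000, w=0.650000:
  k1 = f(0.000000, 0.650000) = 2.794500
  k2 = f(0.145000, 1.055203) = 3.796941
  w ← 0.650000 + 0.29·3.796941 = 1.751113
w(0.29) ≈ 1.7511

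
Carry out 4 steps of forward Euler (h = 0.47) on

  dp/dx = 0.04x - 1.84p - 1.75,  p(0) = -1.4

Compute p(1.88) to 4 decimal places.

Euler: p_{n+1} = p_n + h·f(x_n, p_n).
x=0.000000, p=-1.400000: f=0.826000 → p ← -1.400000 + 0.47·0.826000 = -1.011780
x=0.470000, p=-1.011780: f=0.130475 → p ← -1.011780 + 0.47·0.130475 = -0.950457
x=0.940000, p=-0.950457: f=0.036440 → p ← -0.950457 + 0.47·0.036440 = -0.933330
x=1.410000, p=-0.933330: f=0.023727 → p ← -0.933330 + 0.47·0.023727 = -0.922178
p(1.88) ≈ -0.9222

-0.9222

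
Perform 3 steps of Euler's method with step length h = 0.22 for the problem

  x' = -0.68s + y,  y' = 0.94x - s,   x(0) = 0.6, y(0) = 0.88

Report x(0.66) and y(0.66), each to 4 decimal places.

1.1621, 1.2260

Euler on (x,y): x_{n+1} = x_n + h·x', y_{n+1} = y_n + h·y'.
0.000000: (0.600000, 0.880000); f=(0.880000, 0.564000) → (0.793600, 1.004080)
0.220000: (0.793600, 1.004080); f=(0.854480, 0.525984) → (0.981586, 1.119796)
0.440000: (0.981586, 1.119796); f=(0.820596, 0.482690) → (1.162117, 1.225988)
(x(0.66), y(0.66)) ≈ (1.1621, 1.2260)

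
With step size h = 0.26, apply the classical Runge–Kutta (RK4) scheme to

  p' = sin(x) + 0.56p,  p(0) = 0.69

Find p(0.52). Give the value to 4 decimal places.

1.0694

RK4: k1 = f(x_n, p_n); k2 = f(x_n + h/2, p_n + (h/2)·k1); k3 = f(x_n + h/2, p_n + (h/2)·k2); k4 = f(x_n + h, p_n + h·k3); p_{n+1} = p_n + (h/6)·(k1 + 2k2 + 2k3 + k4).
x=0.000000, p=0.690000:
  k1 = f(0.000000, 0.690000) = 0.386400
  k2 = f(0.130000, 0.740232) = 0.544164
  k3 = f(0.130000, 0.760741) = 0.555649
  k4 = f(0.260000, 0.834469) = 0.724383
  p ← 0.690000 + (0.26/6)·(k1 + 2k2 + 2k3 + k4) = 0.833451
x=0.260000, p=0.833451:
  k1 = f(0.260000, 0.833451) = 0.723813
  k2 = f(0.390000, 0.927547) = 0.899615
  k3 = f(0.390000, 0.950401) = 0.912413
  k4 = f(0.520000, 1.070678) = 1.096460
  p ← 0.833451 + (0.26/6)·(k1 + 2k2 + 2k3 + k4) = 1.069372
p(0.52) ≈ 1.0694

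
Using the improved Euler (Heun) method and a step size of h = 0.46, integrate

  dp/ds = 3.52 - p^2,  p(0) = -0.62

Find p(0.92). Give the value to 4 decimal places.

Heun: k1 = f(s_n, p_n); k2 = f(s_n + h, p_n + h·k1); p_{n+1} = p_n + (h/2)·(k1 + k2).
s=0.000000, p=-0.620000:
  k1 = f(0.000000, -0.620000) = 3.135600
  k2 = f(0.460000, 0.822376) = 2.843698
  p ← -0.620000 + (0.46/2)·(3.135600 + 2.843698) = 0.755238
s=0.460000, p=0.755238:
  k1 = f(0.460000, 0.755238) = 2.949615
  k2 = f(0.920000, 2.112061) = -0.940803
  p ← 0.755238 + (0.46/2)·(2.949615 + (-0.940803)) = 1.217265
p(0.92) ≈ 1.2173

1.2173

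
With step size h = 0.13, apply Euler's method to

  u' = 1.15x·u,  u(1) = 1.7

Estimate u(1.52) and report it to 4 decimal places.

Euler: u_{n+1} = u_n + h·f(x_n, u_n).
x=1.000000, u=1.700000: f=1.955000 → u ← 1.700000 + 0.13·1.955000 = 1.954150
x=1.130000, u=1.954150: f=2.539418 → u ← 1.954150 + 0.13·2.539418 = 2.284274
x=1.260000, u=2.284274: f=3.309914 → u ← 2.284274 + 0.13·3.309914 = 2.714563
x=1.390000, u=2.714563: f=4.339229 → u ← 2.714563 + 0.13·4.339229 = 3.278663
u(1.52) ≈ 3.2787

3.2787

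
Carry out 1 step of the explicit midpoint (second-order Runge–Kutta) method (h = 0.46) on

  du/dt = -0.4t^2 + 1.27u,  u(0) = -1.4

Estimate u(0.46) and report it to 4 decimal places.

-2.4665

Midpoint: k1 = f(t_n, u_n); k2 = f(t_n + h/2, u_n + (h/2)·k1); u_{n+1} = u_n + h·k2.
t=0.000000, u=-1.400000:
  k1 = f(0.000000, -1.400000) = -1.778000
  k2 = f(0.230000, -1.808940) = -2.318514
  u ← -1.400000 + 0.46·(-2.318514) = -2.466516
u(0.46) ≈ -2.4665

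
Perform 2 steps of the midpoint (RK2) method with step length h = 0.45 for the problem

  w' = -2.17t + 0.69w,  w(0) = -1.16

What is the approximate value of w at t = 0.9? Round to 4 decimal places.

-3.1673

Midpoint: k1 = f(t_n, w_n); k2 = f(t_n + h/2, w_n + (h/2)·k1); w_{n+1} = w_n + h·k2.
t=0.000000, w=-1.160000:
  k1 = f(0.000000, -1.160000) = -0.800400
  k2 = f(0.225000, -1.340090) = -1.412912
  w ← -1.160000 + 0.45·(-1.412912) = -1.795810
t=0.450000, w=-1.795810:
  k1 = f(0.450000, -1.795810) = -2.215609
  k2 = f(0.675000, -2.294323) = -3.047833
  w ← -1.795810 + 0.45·(-3.047833) = -3.167335
w(0.9) ≈ -3.1673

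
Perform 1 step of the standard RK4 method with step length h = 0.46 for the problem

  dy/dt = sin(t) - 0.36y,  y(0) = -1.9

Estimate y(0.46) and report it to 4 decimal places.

RK4: k1 = f(t_n, y_n); k2 = f(t_n + h/2, y_n + (h/2)·k1); k3 = f(t_n + h/2, y_n + (h/2)·k2); k4 = f(t_n + h, y_n + h·k3); y_{n+1} = y_n + (h/6)·(k1 + 2k2 + 2k3 + k4).
t=0.000000, y=-1.900000:
  k1 = f(0.000000, -1.900000) = 0.684000
  k2 = f(0.230000, -1.742680) = 0.855342
  k3 = f(0.230000, -1.703271) = 0.841155
  k4 = f(0.460000, -1.513069) = 0.988653
  y ← -1.900000 + (0.46/6)·(k1 + 2k2 + 2k3 + k4) = -1.511634
y(0.46) ≈ -1.5116

-1.5116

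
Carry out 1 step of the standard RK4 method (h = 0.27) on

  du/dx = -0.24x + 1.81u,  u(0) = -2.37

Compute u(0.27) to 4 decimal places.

-3.8733

RK4: k1 = f(x_n, u_n); k2 = f(x_n + h/2, u_n + (h/2)·k1); k3 = f(x_n + h/2, u_n + (h/2)·k2); k4 = f(x_n + h, u_n + h·k3); u_{n+1} = u_n + (h/6)·(k1 + 2k2 + 2k3 + k4).
x=0.000000, u=-2.370000:
  k1 = f(0.000000, -2.370000) = -4.289700
  k2 = f(0.135000, -2.949110) = -5.370288
  k3 = f(0.135000, -3.094989) = -5.634330
  k4 = f(0.270000, -3.891269) = -7.107997
  u ← -2.370000 + (0.27/6)·(k1 + 2k2 + 2k3 + k4) = -3.873312
u(0.27) ≈ -3.8733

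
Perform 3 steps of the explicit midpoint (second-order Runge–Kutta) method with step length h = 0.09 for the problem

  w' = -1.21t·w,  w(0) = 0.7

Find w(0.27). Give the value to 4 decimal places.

0.6697

Midpoint: k1 = f(t_n, w_n); k2 = f(t_n + h/2, w_n + (h/2)·k1); w_{n+1} = w_n + h·k2.
t=0.000000, w=0.700000:
  k1 = f(0.000000, 0.700000) = 0.000000
  k2 = f(0.045000, 0.700000) = -0.038115
  w ← 0.700000 + 0.09·(-0.038115) = 0.696570
t=0.090000, w=0.696570:
  k1 = f(0.090000, 0.696570) = -0.075856
  k2 = f(0.135000, 0.693156) = -0.113227
  w ← 0.696570 + 0.09·(-0.113227) = 0.686379
t=0.180000, w=0.686379:
  k1 = f(0.180000, 0.686379) = -0.149493
  k2 = f(0.225000, 0.679652) = -0.185035
  w ← 0.686379 + 0.09·(-0.185035) = 0.669726
w(0.27) ≈ 0.6697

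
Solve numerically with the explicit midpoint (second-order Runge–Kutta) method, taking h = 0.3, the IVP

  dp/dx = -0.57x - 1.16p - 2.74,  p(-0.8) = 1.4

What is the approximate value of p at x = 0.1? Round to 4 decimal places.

Midpoint: k1 = f(x_n, p_n); k2 = f(x_n + h/2, p_n + (h/2)·k1); p_{n+1} = p_n + h·k2.
x=-0.800000, p=1.400000:
  k1 = f(-0.800000, 1.400000) = -3.908000
  k2 = f(-0.650000, 0.813800) = -3.313508
  p ← 1.400000 + 0.3·(-3.313508) = 0.405948
x=-0.500000, p=0.405948:
  k1 = f(-0.500000, 0.405948) = -2.925899
  k2 = f(-0.350000, -0.032937) = -2.502293
  p ← 0.405948 + 0.3·(-2.502293) = -0.344740
x=-0.200000, p=-0.344740:
  k1 = f(-0.200000, -0.344740) = -2.226101
  k2 = f(-0.050000, -0.678655) = -1.924260
  p ← -0.344740 + 0.3·(-1.924260) = -0.922018
p(0.1) ≈ -0.9220

-0.9220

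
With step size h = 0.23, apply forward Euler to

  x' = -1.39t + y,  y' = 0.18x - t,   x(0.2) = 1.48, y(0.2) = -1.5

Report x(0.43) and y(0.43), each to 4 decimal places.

1.0711, -1.4847

Euler on (x,y): x_{n+1} = x_n + h·x', y_{n+1} = y_n + h·y'.
0.200000: (1.480000, -1.500000); f=(-1.778000, 0.066400) → (1.071060, -1.484728)
(x(0.43), y(0.43)) ≈ (1.0711, -1.4847)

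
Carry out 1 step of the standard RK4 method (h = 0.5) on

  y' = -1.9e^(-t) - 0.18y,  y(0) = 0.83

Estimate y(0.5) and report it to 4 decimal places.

RK4: k1 = f(t_n, y_n); k2 = f(t_n + h/2, y_n + (h/2)·k1); k3 = f(t_n + h/2, y_n + (h/2)·k2); k4 = f(t_n + h, y_n + h·k3); y_{n+1} = y_n + (h/6)·(k1 + 2k2 + 2k3 + k4).
t=0.000000, y=0.830000:
  k1 = f(0.000000, 0.830000) = -2.049400
  k2 = f(0.250000, 0.317650) = -1.536898
  k3 = f(0.250000, 0.445775) = -1.559961
  k4 = f(0.500000, 0.050019) = -1.161412
  y ← 0.830000 + (0.5/6)·(k1 + 2k2 + 2k3 + k4) = 0.046289
y(0.5) ≈ 0.0463

0.0463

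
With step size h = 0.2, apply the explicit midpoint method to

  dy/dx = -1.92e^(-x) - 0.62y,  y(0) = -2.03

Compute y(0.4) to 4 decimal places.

-2.1362

Midpoint: k1 = f(x_n, y_n); k2 = f(x_n + h/2, y_n + (h/2)·k1); y_{n+1} = y_n + h·k2.
x=0.000000, y=-2.030000:
  k1 = f(0.000000, -2.030000) = -0.661400
  k2 = f(0.100000, -2.096140) = -0.437681
  y ← -2.030000 + 0.2·(-0.437681) = -2.117536
x=0.200000, y=-2.117536:
  k1 = f(0.200000, -2.117536) = -0.259091
  k2 = f(0.300000, -2.143445) = -0.093435
  y ← -2.117536 + 0.2·(-0.093435) = -2.136223
y(0.4) ≈ -2.1362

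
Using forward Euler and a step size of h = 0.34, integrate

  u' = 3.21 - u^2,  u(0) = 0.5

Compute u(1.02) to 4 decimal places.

1.7837

Euler: u_{n+1} = u_n + h·f(x_n, u_n).
x=0.000000, u=0.500000: f=2.960000 → u ← 0.500000 + 0.34·2.960000 = 1.506400
x=0.340000, u=1.506400: f=0.940759 → u ← 1.506400 + 0.34·0.940759 = 1.826258
x=0.680000, u=1.826258: f=-0.125219 → u ← 1.826258 + 0.34·(-0.125219) = 1.783684
u(1.02) ≈ 1.7837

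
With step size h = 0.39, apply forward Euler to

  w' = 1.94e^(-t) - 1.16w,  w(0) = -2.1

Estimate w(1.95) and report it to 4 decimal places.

0.4403

Euler: w_{n+1} = w_n + h·f(t_n, w_n).
t=0.000000, w=-2.100000: f=4.376000 → w ← -2.100000 + 0.39·4.376000 = -0.393360
t=0.390000, w=-0.393360: f=1.769788 → w ← -0.393360 + 0.39·1.769788 = 0.296857
t=0.780000, w=0.296857: f=0.544953 → w ← 0.296857 + 0.39·0.544953 = 0.509389
t=1.170000, w=0.509389: f=0.011221 → w ← 0.509389 + 0.39·0.011221 = 0.513765
t=1.560000, w=0.513765: f=-0.188304 → w ← 0.513765 + 0.39·(-0.188304) = 0.440327
w(1.95) ≈ 0.4403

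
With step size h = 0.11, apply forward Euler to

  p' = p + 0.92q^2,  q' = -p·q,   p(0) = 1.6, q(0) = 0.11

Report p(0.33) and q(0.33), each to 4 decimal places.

2.1912, 0.0571

Euler on (p,q): p_{n+1} = p_n + h·p', q_{n+1} = q_n + h·q'.
0.000000: (1.600000, 0.110000); f=(1.611132, -0.176000) → (1.777225, 0.090640)
0.110000: (1.777225, 0.090640); f=(1.784783, -0.161088) → (1.973551, 0.072920)
0.220000: (1.973551, 0.072920); f=(1.978443, -0.143912) → (2.191179, 0.057090)
(p(0.33), q(0.33)) ≈ (2.1912, 0.0571)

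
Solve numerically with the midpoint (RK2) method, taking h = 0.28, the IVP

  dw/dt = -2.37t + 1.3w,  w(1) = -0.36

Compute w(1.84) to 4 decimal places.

-5.7332

Midpoint: k1 = f(t_n, w_n); k2 = f(t_n + h/2, w_n + (h/2)·k1); w_{n+1} = w_n + h·k2.
t=1.000000, w=-0.360000:
  k1 = f(1.000000, -0.360000) = -2.838000
  k2 = f(1.140000, -0.757320) = -3.686316
  w ← -0.360000 + 0.28·(-3.686316) = -1.392168
t=1.280000, w=-1.392168:
  k1 = f(1.280000, -1.392168) = -4.843419
  k2 = f(1.420000, -2.070247) = -6.056721
  w ← -1.392168 + 0.28·(-6.056721) = -3.088050
t=1.560000, w=-3.088050:
  k1 = f(1.560000, -3.088050) = -7.711666
  k2 = f(1.700000, -4.167684) = -9.446989
  w ← -3.088050 + 0.28·(-9.446989) = -5.733207
w(1.84) ≈ -5.7332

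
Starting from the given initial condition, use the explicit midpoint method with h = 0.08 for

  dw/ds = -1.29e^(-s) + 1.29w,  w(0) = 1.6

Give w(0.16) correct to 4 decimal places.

Midpoint: k1 = f(s_n, w_n); k2 = f(s_n + h/2, w_n + (h/2)·k1); w_{n+1} = w_n + h·k2.
s=0.000000, w=1.600000:
  k1 = f(0.000000, 1.600000) = 0.774000
  k2 = f(0.040000, 1.630960) = 0.864520
  w ← 1.600000 + 0.08·0.864520 = 1.669162
s=0.080000, w=1.669162:
  k1 = f(0.080000, 1.669162) = 0.962398
  k2 = f(0.120000, 1.707658) = 1.058751
  w ← 1.669162 + 0.08·1.058751 = 1.753862
w(0.16) ≈ 1.7539

1.7539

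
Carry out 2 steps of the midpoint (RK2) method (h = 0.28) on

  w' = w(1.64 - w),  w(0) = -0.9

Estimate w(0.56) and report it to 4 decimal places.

Midpoint: k1 = f(t_n, w_n); k2 = f(t_n + h/2, w_n + (h/2)·k1); w_{n+1} = w_n + h·k2.
t=0.000000, w=-0.900000:
  k1 = f(0.000000, -0.900000) = -2.286000
  k2 = f(0.140000, -1.220040) = -3.489363
  w ← -0.900000 + 0.28·(-3.489363) = -1.877022
t=0.280000, w=-1.877022:
  k1 = f(0.280000, -1.877022) = -6.601526
  k2 = f(0.420000, -2.801235) = -12.440945
  w ← -1.877022 + 0.28·(-12.440945) = -5.360486
w(0.56) ≈ -5.3605

-5.3605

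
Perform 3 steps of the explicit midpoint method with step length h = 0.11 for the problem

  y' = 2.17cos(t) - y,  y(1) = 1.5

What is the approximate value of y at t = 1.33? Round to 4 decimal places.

Midpoint: k1 = f(t_n, y_n); k2 = f(t_n + h/2, y_n + (h/2)·k1); y_{n+1} = y_n + h·k2.
t=1.000000, y=1.500000:
  k1 = f(1.000000, 1.500000) = -0.327544
  k2 = f(1.055000, 1.481985) = -0.411681
  y ← 1.500000 + 0.11·(-0.411681) = 1.454715
t=1.110000, y=1.454715:
  k1 = f(1.110000, 1.454715) = -0.489800
  k2 = f(1.165000, 1.427776) = -0.571167
  y ← 1.454715 + 0.11·(-0.571167) = 1.391887
t=1.220000, y=1.391887:
  k1 = f(1.220000, 1.391887) = -0.646175
  k2 = f(1.275000, 1.356347) = -0.723788
  y ← 1.391887 + 0.11·(-0.723788) = 1.312270
y(1.33) ≈ 1.3123

1.3123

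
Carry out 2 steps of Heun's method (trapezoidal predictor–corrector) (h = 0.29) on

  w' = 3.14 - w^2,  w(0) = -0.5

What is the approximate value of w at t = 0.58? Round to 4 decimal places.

1.0300

Heun: k1 = f(t_n, w_n); k2 = f(t_n + h, w_n + h·k1); w_{n+1} = w_n + (h/2)·(k1 + k2).
t=0.000000, w=-0.500000:
  k1 = f(0.000000, -0.500000) = 2.890000
  k2 = f(0.290000, 0.338100) = 3.025688
  w ← -0.500000 + (0.29/2)·(2.890000 + 3.025688) = 0.357775
t=0.290000, w=0.357775:
  k1 = f(0.290000, 0.357775) = 3.011997
  k2 = f(0.580000, 1.231254) = 1.624014
  w ← 0.357775 + (0.29/2)·(3.011997 + 1.624014) = 1.029996
w(0.58) ≈ 1.0300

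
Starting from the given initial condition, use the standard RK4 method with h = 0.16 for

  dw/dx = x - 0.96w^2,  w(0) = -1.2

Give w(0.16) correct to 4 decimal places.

RK4: k1 = f(x_n, w_n); k2 = f(x_n + h/2, w_n + (h/2)·k1); k3 = f(x_n + h/2, w_n + (h/2)·k2); k4 = f(x_n + h, w_n + h·k3); w_{n+1} = w_n + (h/6)·(k1 + 2k2 + 2k3 + k4).
x=0.000000, w=-1.200000:
  k1 = f(0.000000, -1.200000) = -1.382400
  k2 = f(0.080000, -1.310592) = -1.568945
  k3 = f(0.080000, -1.325516) = -1.606712
  k4 = f(0.160000, -1.457074) = -1.878142
  w ← -1.200000 + (0.16/6)·(k1 + 2k2 + 2k3 + k4) = -1.456316
w(0.16) ≈ -1.4563

-1.4563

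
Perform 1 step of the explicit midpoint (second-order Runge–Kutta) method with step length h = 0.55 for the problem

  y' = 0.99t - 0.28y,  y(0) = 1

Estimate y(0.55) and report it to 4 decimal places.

1.0076

Midpoint: k1 = f(t_n, y_n); k2 = f(t_n + h/2, y_n + (h/2)·k1); y_{n+1} = y_n + h·k2.
t=0.000000, y=1.000000:
  k1 = f(0.000000, 1.000000) = -0.280000
  k2 = f(0.275000, 0.923000) = 0.013810
  y ← 1.000000 + 0.55·0.013810 = 1.007595
y(0.55) ≈ 1.0076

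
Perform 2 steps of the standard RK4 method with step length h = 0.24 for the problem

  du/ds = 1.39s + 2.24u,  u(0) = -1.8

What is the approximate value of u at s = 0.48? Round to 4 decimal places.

-5.0359

RK4: k1 = f(s_n, u_n); k2 = f(s_n + h/2, u_n + (h/2)·k1); k3 = f(s_n + h/2, u_n + (h/2)·k2); k4 = f(s_n + h, u_n + h·k3); u_{n+1} = u_n + (h/6)·(k1 + 2k2 + 2k3 + k4).
s=0.000000, u=-1.800000:
  k1 = f(0.000000, -1.800000) = -4.032000
  k2 = f(0.120000, -2.283840) = -4.949002
  k3 = f(0.120000, -2.393880) = -5.195492
  k4 = f(0.240000, -3.046918) = -6.491496
  u ← -1.800000 + (0.24/6)·(k1 + 2k2 + 2k3 + k4) = -3.032499
s=0.240000, u=-3.032499:
  k1 = f(0.240000, -3.032499) = -6.459198
  k2 = f(0.360000, -3.807603) = -8.028631
  k3 = f(0.360000, -3.995935) = -8.450494
  k4 = f(0.480000, -5.060618) = -10.668584
  u ← -3.032499 + (0.24/6)·(k1 + 2k2 + 2k3 + k4) = -5.035941
u(0.48) ≈ -5.0359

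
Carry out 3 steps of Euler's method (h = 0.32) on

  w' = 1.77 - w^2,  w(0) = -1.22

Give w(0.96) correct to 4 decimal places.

Euler: w_{n+1} = w_n + h·f(t_n, w_n).
t=0.000000, w=-1.220000: f=0.281600 → w ← -1.220000 + 0.32·0.281600 = -1.129888
t=0.320000, w=-1.129888: f=0.493353 → w ← -1.129888 + 0.32·0.493353 = -0.972015
t=0.640000, w=-0.972015: f=0.825187 → w ← -0.972015 + 0.32·0.825187 = -0.707955
w(0.96) ≈ -0.7080

-0.7080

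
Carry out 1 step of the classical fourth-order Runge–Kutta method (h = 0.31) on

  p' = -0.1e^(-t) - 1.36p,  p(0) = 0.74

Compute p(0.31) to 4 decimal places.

0.4640

RK4: k1 = f(t_n, p_n); k2 = f(t_n + h/2, p_n + (h/2)·k1); k3 = f(t_n + h/2, p_n + (h/2)·k2); k4 = f(t_n + h, p_n + h·k3); p_{n+1} = p_n + (h/6)·(k1 + 2k2 + 2k3 + k4).
t=0.000000, p=0.740000:
  k1 = f(0.000000, 0.740000) = -1.106400
  k2 = f(0.155000, 0.568508) = -0.858812
  k3 = f(0.155000, 0.606884) = -0.911004
  k4 = f(0.310000, 0.457589) = -0.695665
  p ← 0.740000 + (0.31/6)·(k1 + 2k2 + 2k3 + k4) = 0.464012
p(0.31) ≈ 0.4640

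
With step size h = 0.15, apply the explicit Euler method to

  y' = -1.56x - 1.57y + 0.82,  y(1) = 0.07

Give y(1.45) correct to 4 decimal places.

Euler: y_{n+1} = y_n + h·f(x_n, y_n).
x=1.000000, y=0.070000: f=-0.849900 → y ← 0.070000 + 0.15·(-0.849900) = -0.057485
x=1.150000, y=-0.057485: f=-0.883749 → y ← -0.057485 + 0.15·(-0.883749) = -0.190047
x=1.300000, y=-0.190047: f=-0.909626 → y ← -0.190047 + 0.15·(-0.909626) = -0.326491
y(1.45) ≈ -0.3265

-0.3265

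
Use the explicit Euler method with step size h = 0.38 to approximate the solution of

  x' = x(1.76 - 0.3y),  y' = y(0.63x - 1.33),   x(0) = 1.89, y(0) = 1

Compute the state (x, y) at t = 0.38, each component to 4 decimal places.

2.9386, 0.9471

Euler on (x,y): x_{n+1} = x_n + h·x', y_{n+1} = y_n + h·y'.
0.000000: (1.890000, 1.000000); f=(2.759400, -0.139300) → (2.938572, 0.947066)
(x(0.38), y(0.38)) ≈ (2.9386, 0.9471)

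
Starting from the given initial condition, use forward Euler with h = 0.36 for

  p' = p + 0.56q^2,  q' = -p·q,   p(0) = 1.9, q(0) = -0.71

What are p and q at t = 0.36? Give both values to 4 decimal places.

Euler on (p,q): p_{n+1} = p_n + h·p', q_{n+1} = q_n + h·q'.
0.000000: (1.900000, -0.710000); f=(2.182296, 1.349000) → (2.685627, -0.224360)
(p(0.36), q(0.36)) ≈ (2.6856, -0.2244)

2.6856, -0.2244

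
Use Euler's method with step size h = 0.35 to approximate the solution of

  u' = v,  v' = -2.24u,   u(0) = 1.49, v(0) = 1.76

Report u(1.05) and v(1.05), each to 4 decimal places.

1.9424, -2.8728

Euler on (u,v): u_{n+1} = u_n + h·u', v_{n+1} = v_n + h·v'.
0.000000: (1.490000, 1.760000); f=(1.760000, -3.337600) → (2.106000, 0.591840)
0.350000: (2.106000, 0.591840); f=(0.591840, -4.717440) → (2.313144, -1.059264)
0.700000: (2.313144, -1.059264); f=(-1.059264, -5.181443) → (1.942402, -2.872769)
(u(1.05), v(1.05)) ≈ (1.9424, -2.8728)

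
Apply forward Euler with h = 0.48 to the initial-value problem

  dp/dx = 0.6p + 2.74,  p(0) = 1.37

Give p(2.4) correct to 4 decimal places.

16.4770

Euler: p_{n+1} = p_n + h·f(x_n, p_n).
x=0.000000, p=1.370000: f=3.562000 → p ← 1.370000 + 0.48·3.562000 = 3.079760
x=0.480000, p=3.079760: f=4.587856 → p ← 3.079760 + 0.48·4.587856 = 5.281931
x=0.960000, p=5.281931: f=5.909159 → p ← 5.281931 + 0.48·5.909159 = 8.118327
x=1.440000, p=8.118327: f=7.610996 → p ← 8.118327 + 0.48·7.610996 = 11.771605
x=1.920000, p=11.771605: f=9.802963 → p ← 11.771605 + 0.48·9.802963 = 16.477027
p(2.4) ≈ 16.4770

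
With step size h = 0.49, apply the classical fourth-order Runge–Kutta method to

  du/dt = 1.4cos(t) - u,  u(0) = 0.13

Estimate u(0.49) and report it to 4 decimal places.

RK4: k1 = f(t_n, u_n); k2 = f(t_n + h/2, u_n + (h/2)·k1); k3 = f(t_n + h/2, u_n + (h/2)·k2); k4 = f(t_n + h, u_n + h·k3); u_{n+1} = u_n + (h/6)·(k1 + 2k2 + 2k3 + k4).
t=0.000000, u=0.130000:
  k1 = f(0.000000, 0.130000) = 1.270000
  k2 = f(0.245000, 0.441150) = 0.917042
  k3 = f(0.245000, 0.354675) = 1.003517
  k4 = f(0.490000, 0.621723) = 0.613543
  u ← 0.130000 + (0.49/6)·(k1 + 2k2 + 2k3 + k4) = 0.597514
u(0.49) ≈ 0.5975

0.5975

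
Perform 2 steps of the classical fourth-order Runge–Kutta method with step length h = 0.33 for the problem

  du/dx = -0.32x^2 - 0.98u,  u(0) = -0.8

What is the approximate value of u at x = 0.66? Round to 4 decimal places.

RK4: k1 = f(x_n, u_n); k2 = f(x_n + h/2, u_n + (h/2)·k1); k3 = f(x_n + h/2, u_n + (h/2)·k2); k4 = f(x_n + h, u_n + h·k3); u_{n+1} = u_n + (h/6)·(k1 + 2k2 + 2k3 + k4).
x=0.000000, u=-0.800000:
  k1 = f(0.000000, -0.800000) = 0.784000
  k2 = f(0.165000, -0.670640) = 0.648515
  k3 = f(0.165000, -0.692995) = 0.670423
  k4 = f(0.330000, -0.578760) = 0.532337
  u ← -0.800000 + (0.33/6)·(k1 + 2k2 + 2k3 + k4) = -0.582518
x=0.330000, u=-0.582518:
  k1 = f(0.330000, -0.582518) = 0.536020
  k2 = f(0.495000, -0.494075) = 0.405785
  k3 = f(0.495000, -0.515564) = 0.426844
  k4 = f(0.660000, -0.441660) = 0.293434
  u ← -0.582518 + (0.33/6)·(k1 + 2k2 + 2k3 + k4) = -0.445309
u(0.66) ≈ -0.4453

-0.4453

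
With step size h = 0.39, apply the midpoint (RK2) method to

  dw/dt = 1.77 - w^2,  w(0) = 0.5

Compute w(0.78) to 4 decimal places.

1.1486

Midpoint: k1 = f(t_n, w_n); k2 = f(t_n + h/2, w_n + (h/2)·k1); w_{n+1} = w_n + h·k2.
t=0.000000, w=0.500000:
  k1 = f(0.000000, 0.500000) = 1.520000
  k2 = f(0.195000, 0.796400) = 1.135747
  w ← 0.500000 + 0.39·1.135747 = 0.942941
t=0.390000, w=0.942941:
  k1 = f(0.390000, 0.942941) = 0.880862
  k2 = f(0.585000, 1.114709) = 0.527423
  w ← 0.942941 + 0.39·0.527423 = 1.148636
w(0.78) ≈ 1.1486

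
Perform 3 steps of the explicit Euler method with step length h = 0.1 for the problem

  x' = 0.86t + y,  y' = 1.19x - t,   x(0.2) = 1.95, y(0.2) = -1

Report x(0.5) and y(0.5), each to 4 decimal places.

1.7890, -0.4199

Euler on (x,y): x_{n+1} = x_n + h·x', y_{n+1} = y_n + h·y'.
0.200000: (1.950000, -1.000000); f=(-0.828000, 2.120500) → (1.867200, -0.787950)
0.300000: (1.867200, -0.787950); f=(-0.529950, 1.921968) → (1.814205, -0.595753)
0.400000: (1.814205, -0.595753); f=(-0.251753, 1.758904) → (1.789030, -0.419863)
(x(0.5), y(0.5)) ≈ (1.7890, -0.4199)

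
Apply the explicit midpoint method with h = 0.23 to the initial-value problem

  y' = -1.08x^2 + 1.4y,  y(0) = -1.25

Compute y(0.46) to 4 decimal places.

-2.3955

Midpoint: k1 = f(x_n, y_n); k2 = f(x_n + h/2, y_n + (h/2)·k1); y_{n+1} = y_n + h·k2.
x=0.000000, y=-1.250000:
  k1 = f(0.000000, -1.250000) = -1.750000
  k2 = f(0.115000, -1.451250) = -2.046033
  y ← -1.250000 + 0.23·(-2.046033) = -1.720588
x=0.230000, y=-1.720588:
  k1 = f(0.230000, -1.720588) = -2.465955
  k2 = f(0.345000, -2.004172) = -2.934388
  y ← -1.720588 + 0.23·(-2.934388) = -2.395497
y(0.46) ≈ -2.3955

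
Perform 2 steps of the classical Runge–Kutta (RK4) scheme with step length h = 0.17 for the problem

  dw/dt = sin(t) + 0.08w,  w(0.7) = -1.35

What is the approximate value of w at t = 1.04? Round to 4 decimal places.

RK4: k1 = f(t_n, w_n); k2 = f(t_n + h/2, w_n + (h/2)·k1); k3 = f(t_n + h/2, w_n + (h/2)·k2); k4 = f(t_n + h, w_n + h·k3); w_{n+1} = w_n + (h/6)·(k1 + 2k2 + 2k3 + k4).
t=0.700000, w=-1.350000:
  k1 = f(0.700000, -1.350000) = 0.536218
  k2 = f(0.785000, -1.304421) = 0.602471
  k3 = f(0.785000, -1.298790) = 0.602922
  k4 = f(0.870000, -1.247503) = 0.664529
  w ← -1.350000 + (0.17/6)·(k1 + 2k2 + 2k3 + k4) = -1.247673
t=0.870000, w=-1.247673:
  k1 = f(0.870000, -1.247673) = 0.664515
  k2 = f(0.955000, -1.191189) = 0.721019
  k3 = f(0.955000, -1.186387) = 0.721403
  k4 = f(1.040000, -1.125035) = 0.772401
  w ← -1.247673 + (0.17/6)·(k1 + 2k2 + 2k3 + k4) = -1.125223
w(1.04) ≈ -1.1252

-1.1252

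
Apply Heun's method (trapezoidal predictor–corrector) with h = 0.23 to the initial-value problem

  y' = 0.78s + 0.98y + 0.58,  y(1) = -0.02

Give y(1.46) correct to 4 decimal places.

Heun: k1 = f(s_n, y_n); k2 = f(s_n + h, y_n + h·k1); y_{n+1} = y_n + (h/2)·(k1 + k2).
s=1.000000, y=-0.020000:
  k1 = f(1.000000, -0.020000) = 1.340400
  k2 = f(1.230000, 0.288292) = 1.821926
  y ← -0.020000 + (0.23/2)·(1.340400 + 1.821926) = 0.343668
s=1.230000, y=0.343668:
  k1 = f(1.230000, 0.343668) = 1.876194
  k2 = f(1.460000, 0.775192) = 2.478488
  y ← 0.343668 + (0.23/2)·(1.876194 + 2.478488) = 0.844456
y(1.46) ≈ 0.8445

0.8445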